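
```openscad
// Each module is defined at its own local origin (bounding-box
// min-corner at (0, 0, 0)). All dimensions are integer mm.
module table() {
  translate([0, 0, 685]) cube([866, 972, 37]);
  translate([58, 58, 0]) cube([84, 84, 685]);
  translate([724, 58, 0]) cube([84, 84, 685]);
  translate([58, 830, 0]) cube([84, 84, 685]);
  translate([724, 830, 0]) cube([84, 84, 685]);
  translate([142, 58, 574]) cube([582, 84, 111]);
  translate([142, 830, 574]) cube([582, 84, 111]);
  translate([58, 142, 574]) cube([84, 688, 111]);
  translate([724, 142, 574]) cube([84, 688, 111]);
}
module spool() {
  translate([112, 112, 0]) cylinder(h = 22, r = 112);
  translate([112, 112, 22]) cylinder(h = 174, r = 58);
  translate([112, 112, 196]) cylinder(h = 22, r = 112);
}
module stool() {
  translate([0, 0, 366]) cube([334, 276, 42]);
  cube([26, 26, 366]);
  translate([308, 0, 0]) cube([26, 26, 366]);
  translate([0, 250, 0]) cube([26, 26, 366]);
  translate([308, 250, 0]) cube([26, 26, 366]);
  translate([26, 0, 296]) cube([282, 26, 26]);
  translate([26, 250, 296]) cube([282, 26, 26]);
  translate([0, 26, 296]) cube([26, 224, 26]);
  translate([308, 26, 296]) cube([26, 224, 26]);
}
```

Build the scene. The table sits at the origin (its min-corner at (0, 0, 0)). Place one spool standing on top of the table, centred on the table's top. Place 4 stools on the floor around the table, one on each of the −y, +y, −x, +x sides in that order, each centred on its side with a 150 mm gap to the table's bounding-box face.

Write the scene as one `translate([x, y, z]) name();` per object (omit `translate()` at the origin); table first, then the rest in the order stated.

table();
translate([321, 374, 722]) spool();
translate([266, -426, 0]) stool();
translate([266, 1122, 0]) stool();
translate([-484, 348, 0]) stool();
translate([1016, 348, 0]) stool();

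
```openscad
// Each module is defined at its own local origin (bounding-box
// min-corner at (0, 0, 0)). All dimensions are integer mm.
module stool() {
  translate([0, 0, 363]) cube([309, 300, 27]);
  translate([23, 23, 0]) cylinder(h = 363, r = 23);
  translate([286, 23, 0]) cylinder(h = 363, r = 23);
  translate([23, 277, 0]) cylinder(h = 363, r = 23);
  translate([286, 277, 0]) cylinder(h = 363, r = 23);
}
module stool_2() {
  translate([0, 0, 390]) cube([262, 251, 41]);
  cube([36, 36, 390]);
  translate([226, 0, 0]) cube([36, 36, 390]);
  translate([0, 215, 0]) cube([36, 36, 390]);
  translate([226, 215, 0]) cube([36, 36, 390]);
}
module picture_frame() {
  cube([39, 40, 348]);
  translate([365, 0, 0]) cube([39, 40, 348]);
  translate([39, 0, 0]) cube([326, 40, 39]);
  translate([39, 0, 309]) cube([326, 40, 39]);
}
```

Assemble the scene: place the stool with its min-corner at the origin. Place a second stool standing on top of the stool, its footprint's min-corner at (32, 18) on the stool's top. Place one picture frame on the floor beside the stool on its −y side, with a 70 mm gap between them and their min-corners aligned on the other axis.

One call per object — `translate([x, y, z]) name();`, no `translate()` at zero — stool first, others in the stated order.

stool();
translate([32, 18, 390]) stool_2();
translate([0, -110, 0]) picture_frame();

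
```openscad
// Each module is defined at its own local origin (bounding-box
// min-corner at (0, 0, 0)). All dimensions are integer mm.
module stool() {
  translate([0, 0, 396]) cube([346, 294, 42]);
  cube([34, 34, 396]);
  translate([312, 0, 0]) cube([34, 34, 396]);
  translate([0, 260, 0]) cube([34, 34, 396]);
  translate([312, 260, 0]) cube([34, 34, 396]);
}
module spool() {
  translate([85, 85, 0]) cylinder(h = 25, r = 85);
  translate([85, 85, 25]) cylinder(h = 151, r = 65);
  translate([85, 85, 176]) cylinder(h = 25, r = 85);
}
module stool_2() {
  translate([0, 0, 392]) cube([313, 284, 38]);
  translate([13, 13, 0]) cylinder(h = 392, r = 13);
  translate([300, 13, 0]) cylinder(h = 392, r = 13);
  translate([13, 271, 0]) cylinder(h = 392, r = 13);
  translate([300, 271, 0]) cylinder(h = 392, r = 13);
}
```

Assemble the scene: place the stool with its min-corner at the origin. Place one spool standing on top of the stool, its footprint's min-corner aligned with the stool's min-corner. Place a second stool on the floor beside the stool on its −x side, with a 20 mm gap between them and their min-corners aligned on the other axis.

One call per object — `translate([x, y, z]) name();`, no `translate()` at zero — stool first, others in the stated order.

stool();
translate([0, 0, 438]) spool();
translate([-333, 0, 0]) stool_2();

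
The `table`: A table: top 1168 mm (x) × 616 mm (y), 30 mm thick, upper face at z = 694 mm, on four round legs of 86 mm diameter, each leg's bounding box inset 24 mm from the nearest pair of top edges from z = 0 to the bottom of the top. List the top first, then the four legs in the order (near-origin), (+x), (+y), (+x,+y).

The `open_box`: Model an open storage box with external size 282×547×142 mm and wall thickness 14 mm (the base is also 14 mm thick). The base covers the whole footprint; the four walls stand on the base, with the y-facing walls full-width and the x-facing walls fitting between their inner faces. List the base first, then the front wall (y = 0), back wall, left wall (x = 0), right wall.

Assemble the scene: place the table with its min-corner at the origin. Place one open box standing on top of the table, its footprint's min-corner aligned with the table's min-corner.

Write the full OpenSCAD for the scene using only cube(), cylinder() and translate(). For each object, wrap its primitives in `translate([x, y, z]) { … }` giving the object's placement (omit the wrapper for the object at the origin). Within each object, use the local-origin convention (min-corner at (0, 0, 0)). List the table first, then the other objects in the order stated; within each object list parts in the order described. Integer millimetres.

translate([0, 0, 664]) cube([1168, 616, 30]);
translate([67, 67, 0]) cylinder(h = 664, r = 43);
translate([1101, 67, 0]) cylinder(h = 664, r = 43);
translate([67, 549, 0]) cylinder(h = 664, r = 43);
translate([1101, 549, 0]) cylinder(h = 664, r = 43);
translate([0, 0, 694]) {
  cube([282, 547, 14]);
  translate([0, 0, 14]) cube([282, 14, 128]);
  translate([0, 533, 14]) cube([282, 14, 128]);
  translate([0, 14, 14]) cube([14, 519, 128]);
  translate([268, 14, 14]) cube([14, 519, 128]);
}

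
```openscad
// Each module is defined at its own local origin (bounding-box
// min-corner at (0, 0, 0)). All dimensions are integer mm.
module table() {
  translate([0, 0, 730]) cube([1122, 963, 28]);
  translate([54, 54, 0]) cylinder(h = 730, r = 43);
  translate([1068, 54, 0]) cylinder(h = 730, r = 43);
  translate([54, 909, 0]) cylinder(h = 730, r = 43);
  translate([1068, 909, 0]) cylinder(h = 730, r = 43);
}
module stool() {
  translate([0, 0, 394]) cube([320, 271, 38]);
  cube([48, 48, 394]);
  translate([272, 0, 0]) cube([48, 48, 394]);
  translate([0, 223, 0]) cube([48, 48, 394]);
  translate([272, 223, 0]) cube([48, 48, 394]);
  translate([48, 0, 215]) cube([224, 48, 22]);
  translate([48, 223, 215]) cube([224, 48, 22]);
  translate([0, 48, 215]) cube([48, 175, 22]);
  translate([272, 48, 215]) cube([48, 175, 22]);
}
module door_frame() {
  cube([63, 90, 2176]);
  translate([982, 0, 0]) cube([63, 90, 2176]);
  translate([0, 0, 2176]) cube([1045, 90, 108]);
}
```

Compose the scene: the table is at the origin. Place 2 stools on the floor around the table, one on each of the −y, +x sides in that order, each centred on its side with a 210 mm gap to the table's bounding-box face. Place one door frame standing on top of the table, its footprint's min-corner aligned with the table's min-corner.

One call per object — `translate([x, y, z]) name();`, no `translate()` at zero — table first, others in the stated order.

table();
translate([401, -481, 0]) stool();
translate([1332, 346, 0]) stool();
translate([0, 0, 758]) door_frame();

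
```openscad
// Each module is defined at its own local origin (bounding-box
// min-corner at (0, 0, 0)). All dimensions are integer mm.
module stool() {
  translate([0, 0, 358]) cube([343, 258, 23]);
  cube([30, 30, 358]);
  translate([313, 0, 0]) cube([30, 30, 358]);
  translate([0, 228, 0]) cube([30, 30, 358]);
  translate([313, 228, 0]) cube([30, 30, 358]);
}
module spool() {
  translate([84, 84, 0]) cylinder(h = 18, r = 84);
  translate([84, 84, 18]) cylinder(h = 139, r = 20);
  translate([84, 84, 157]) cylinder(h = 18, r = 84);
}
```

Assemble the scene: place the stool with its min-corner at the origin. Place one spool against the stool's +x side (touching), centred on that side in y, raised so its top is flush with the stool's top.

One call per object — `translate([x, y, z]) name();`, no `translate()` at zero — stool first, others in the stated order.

stool();
translate([343, 45, 206]) spool();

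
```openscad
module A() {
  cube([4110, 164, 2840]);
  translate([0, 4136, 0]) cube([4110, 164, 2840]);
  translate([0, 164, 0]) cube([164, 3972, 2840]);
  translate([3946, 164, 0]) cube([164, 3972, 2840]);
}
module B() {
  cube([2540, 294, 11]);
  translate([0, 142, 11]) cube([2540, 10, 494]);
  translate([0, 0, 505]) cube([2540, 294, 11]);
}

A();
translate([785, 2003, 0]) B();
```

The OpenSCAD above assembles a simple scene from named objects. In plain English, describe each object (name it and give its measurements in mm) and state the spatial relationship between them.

A is a box-shaped house frame (walls only): outside footprint 4110×4300 mm, wall height 2840 mm, wall thickness 164 mm. The two y-facing walls run the full x-width; the two x-facing walls fit between the inner faces of the y-facing walls.

B is an I-beam lying along x, 2540 mm long. Overall section height 516 mm. Two flanges 294 mm wide (y) and 11 mm thick, one on the floor and one at the top; a web 10 mm thick runs between them, centred on the flange width.

The I-beam sits inside the house frame, centred.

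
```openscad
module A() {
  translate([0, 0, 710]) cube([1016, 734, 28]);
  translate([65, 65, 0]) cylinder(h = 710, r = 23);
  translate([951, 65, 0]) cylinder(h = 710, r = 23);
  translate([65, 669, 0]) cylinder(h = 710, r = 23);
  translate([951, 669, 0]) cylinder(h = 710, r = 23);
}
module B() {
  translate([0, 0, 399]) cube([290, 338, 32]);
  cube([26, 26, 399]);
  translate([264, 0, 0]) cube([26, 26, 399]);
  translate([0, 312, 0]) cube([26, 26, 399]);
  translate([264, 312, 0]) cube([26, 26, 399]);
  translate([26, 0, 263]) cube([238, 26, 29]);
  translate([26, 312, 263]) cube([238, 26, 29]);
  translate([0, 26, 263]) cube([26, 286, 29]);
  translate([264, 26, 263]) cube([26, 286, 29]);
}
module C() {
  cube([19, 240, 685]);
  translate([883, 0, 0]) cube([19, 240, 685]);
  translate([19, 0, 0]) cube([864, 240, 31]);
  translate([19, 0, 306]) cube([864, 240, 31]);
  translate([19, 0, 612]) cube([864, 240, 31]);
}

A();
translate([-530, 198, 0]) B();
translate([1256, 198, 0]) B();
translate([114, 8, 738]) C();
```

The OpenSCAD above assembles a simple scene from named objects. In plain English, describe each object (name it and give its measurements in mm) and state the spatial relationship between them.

A is a table: top 1016 mm (x) × 734 mm (y), 28 mm thick, upper face at z = 738 mm, on four round legs of 46 mm diameter, each leg's bounding box inset 42 mm from the nearest pair of top edges, running from z = 0 to the bottom of the top.

B is a simple wooden stool: a rectangular seat 290 mm (x) by 338 mm (y), 32 mm thick, top face at z = 431 mm, on four square legs, each 26×26 mm in cross-section. The legs rest on z = 0, each flush with a corner of the seat. Four stretchers, 26 mm wide and 29 mm tall, connect adjacent legs with their undersides at z = 263 mm, each running between the inner faces of the legs it joins and aligned with the legs' outer faces on the other axis.

C is a bookshelf 902 mm wide overall, 240 mm deep and 685 mm tall. The two sides are 19 mm thick vertical panels. 3 horizontal shelves of 31 mm thickness span between the inner faces of the sides; the lowest shelf sits on the floor and shelves are stacked with a clear vertical gap of 275 mm between each pair.

Two stools sit around the table at the −x, +x sides. The bookshelf is on top of the table.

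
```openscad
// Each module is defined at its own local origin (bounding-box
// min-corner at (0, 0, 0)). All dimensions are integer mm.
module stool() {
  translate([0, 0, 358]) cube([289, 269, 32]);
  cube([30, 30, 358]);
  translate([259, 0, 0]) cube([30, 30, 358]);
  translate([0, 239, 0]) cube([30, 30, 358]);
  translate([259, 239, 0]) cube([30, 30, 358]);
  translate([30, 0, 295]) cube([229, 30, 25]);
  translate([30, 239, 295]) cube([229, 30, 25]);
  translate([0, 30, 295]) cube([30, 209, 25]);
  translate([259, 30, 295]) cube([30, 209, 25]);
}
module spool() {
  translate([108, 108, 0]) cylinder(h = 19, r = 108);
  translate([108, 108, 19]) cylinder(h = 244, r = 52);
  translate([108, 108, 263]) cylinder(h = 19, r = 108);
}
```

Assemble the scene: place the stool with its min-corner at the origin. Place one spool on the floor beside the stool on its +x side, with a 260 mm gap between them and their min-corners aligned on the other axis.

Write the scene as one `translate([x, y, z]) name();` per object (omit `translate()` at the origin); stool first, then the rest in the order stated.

stool();
translate([549, 0, 0]) spool();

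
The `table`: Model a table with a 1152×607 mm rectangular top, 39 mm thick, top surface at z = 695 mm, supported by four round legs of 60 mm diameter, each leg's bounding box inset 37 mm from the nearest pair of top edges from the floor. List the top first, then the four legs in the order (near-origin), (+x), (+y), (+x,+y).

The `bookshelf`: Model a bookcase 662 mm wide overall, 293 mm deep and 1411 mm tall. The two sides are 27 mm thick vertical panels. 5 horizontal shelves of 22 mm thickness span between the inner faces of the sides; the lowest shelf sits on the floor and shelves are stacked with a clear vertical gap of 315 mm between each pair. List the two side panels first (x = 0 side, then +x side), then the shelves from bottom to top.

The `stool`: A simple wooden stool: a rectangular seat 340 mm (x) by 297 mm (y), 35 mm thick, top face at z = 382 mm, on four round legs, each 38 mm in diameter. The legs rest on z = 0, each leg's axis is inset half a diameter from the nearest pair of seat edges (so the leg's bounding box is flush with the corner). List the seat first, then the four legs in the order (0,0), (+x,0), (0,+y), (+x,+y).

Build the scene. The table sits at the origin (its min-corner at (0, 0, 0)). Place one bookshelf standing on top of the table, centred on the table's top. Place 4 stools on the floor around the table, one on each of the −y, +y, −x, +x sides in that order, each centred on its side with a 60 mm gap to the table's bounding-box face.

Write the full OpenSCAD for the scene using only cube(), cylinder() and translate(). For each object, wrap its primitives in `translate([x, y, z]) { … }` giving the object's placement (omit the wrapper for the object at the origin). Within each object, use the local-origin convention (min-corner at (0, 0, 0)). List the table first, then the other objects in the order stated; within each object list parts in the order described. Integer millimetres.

translate([0, 0, 656]) cube([1152, 607, 39]);
translate([67, 67, 0]) cylinder(h = 656, r = 30);
translate([1085, 67, 0]) cylinder(h = 656, r = 30);
translate([67, 540, 0]) cylinder(h = 656, r = 30);
translate([1085, 540, 0]) cylinder(h = 656, r = 30);
translate([245, 157, 695]) {
  cube([27, 293, 1411]);
  translate([635, 0, 0]) cube([27, 293, 1411]);
  translate([27, 0, 0]) cube([608, 293, 22]);
  translate([27, 0, 337]) cube([608, 293, 22]);
  translate([27, 0, 674]) cube([608, 293, 22]);
  translate([27, 0, 1011]) cube([608, 293, 22]);
  translate([27, 0, 1348]) cube([608, 293, 22]);
}
translate([406, -357, 0]) {
  translate([0, 0, 347]) cube([340, 297, 35]);
  translate([19, 19, 0]) cylinder(h = 347, r = 19);
  translate([321, 19, 0]) cylinder(h = 347, r = 19);
  translate([19, 278, 0]) cylinder(h = 347, r = 19);
  translate([321, 278, 0]) cylinder(h = 347, r = 19);
}
translate([406, 667, 0]) {
  translate([0, 0, 347]) cube([340, 297, 35]);
  translate([19, 19, 0]) cylinder(h = 347, r = 19);
  translate([321, 19, 0]) cylinder(h = 347, r = 19);
  translate([19, 278, 0]) cylinder(h = 347, r = 19);
  translate([321, 278, 0]) cylinder(h = 347, r = 19);
}
translate([-400, 155, 0]) {
  translate([0, 0, 347]) cube([340, 297, 35]);
  translate([19, 19, 0]) cylinder(h = 347, r = 19);
  translate([321, 19, 0]) cylinder(h = 347, r = 19);
  translate([19, 278, 0]) cylinder(h = 347, r = 19);
  translate([321, 278, 0]) cylinder(h = 347, r = 19);
}
translate([1212, 155, 0]) {
  translate([0, 0, 347]) cube([340, 297, 35]);
  translate([19, 19, 0]) cylinder(h = 347, r = 19);
  translate([321, 19, 0]) cylinder(h = 347, r = 19);
  translate([19, 278, 0]) cylinder(h = 347, r = 19);
  translate([321, 278, 0]) cylinder(h = 347, r = 19);
}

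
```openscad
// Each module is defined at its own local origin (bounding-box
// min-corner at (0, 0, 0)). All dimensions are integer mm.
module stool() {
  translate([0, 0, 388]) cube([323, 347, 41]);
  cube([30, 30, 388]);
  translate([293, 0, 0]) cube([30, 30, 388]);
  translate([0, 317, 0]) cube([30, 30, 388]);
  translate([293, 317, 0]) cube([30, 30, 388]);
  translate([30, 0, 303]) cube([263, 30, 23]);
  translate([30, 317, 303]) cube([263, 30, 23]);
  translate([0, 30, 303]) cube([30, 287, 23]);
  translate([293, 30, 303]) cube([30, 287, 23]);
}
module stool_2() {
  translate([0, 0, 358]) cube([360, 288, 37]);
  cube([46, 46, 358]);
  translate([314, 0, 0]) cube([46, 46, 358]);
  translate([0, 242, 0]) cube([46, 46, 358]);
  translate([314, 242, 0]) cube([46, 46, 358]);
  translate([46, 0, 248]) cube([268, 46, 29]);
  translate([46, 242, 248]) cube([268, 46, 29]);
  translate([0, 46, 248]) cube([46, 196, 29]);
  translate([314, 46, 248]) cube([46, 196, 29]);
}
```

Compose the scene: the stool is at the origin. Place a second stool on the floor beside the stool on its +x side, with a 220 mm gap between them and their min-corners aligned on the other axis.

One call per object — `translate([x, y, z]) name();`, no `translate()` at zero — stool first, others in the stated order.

stool();
translate([543, 0, 0]) stool_2();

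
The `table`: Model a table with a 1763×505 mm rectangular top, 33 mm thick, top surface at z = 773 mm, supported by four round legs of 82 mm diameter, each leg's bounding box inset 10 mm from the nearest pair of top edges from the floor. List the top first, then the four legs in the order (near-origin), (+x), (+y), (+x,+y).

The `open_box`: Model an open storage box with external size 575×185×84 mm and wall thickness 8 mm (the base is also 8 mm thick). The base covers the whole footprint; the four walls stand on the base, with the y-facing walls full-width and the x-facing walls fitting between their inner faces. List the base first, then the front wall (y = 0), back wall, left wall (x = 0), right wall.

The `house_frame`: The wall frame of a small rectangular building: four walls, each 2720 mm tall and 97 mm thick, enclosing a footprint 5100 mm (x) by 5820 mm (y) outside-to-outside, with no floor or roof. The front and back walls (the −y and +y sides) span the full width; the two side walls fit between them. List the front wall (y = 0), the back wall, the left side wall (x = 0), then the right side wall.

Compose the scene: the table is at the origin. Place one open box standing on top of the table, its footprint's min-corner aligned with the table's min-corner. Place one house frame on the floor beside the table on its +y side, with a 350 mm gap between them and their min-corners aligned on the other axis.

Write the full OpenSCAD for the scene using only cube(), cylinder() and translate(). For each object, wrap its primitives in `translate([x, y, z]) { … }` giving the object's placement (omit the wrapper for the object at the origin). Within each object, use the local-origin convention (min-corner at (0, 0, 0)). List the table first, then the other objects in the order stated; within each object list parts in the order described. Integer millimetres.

translate([0, 0, 740]) cube([1763, 505, 33]);
translate([51, 51, 0]) cylinder(h = 740, r = 41);
translate([1712, 51, 0]) cylinder(h = 740, r = 41);
translate([51, 454, 0]) cylinder(h = 740, r = 41);
translate([1712, 454, 0]) cylinder(h = 740, r = 41);
translate([0, 0, 773]) {
  cube([575, 185, 8]);
  translate([0, 0, 8]) cube([575, 8, 76]);
  translate([0, 177, 8]) cube([575, 8, 76]);
  translate([0, 8, 8]) cube([8, 169, 76]);
  translate([567, 8, 8]) cube([8, 169, 76]);
}
translate([0, 855, 0]) {
  cube([5100, 97, 2720]);
  translate([0, 5723, 0]) cube([5100, 97, 2720]);
  translate([0, 97, 0]) cube([97, 5626, 2720]);
  translate([5003, 97, 0]) cube([97, 5626, 2720]);
}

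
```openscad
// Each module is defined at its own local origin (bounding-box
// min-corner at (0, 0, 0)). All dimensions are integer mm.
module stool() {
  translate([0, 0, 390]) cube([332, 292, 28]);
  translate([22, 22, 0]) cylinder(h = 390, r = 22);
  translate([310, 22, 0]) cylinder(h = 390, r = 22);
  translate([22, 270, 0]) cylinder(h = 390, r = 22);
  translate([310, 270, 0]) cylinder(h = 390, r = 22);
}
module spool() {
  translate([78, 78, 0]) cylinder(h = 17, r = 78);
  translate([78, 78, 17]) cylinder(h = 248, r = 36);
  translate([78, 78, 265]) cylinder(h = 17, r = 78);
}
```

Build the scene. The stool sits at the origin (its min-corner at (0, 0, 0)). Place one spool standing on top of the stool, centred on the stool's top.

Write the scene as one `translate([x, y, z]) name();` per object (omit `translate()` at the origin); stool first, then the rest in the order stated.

stool();
translate([88, 68, 418]) spool();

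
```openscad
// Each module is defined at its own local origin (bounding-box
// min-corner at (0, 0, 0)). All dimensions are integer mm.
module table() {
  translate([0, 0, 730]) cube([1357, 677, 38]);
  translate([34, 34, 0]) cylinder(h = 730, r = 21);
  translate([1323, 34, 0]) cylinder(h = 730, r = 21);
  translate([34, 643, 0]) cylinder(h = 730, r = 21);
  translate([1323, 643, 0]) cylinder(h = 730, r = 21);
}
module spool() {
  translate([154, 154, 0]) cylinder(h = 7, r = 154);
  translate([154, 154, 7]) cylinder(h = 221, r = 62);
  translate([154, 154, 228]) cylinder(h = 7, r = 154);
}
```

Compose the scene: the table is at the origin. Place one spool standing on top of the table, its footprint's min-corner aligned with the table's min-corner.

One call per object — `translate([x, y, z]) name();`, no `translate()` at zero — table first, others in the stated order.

table();
translate([0, 0, 768]) spool();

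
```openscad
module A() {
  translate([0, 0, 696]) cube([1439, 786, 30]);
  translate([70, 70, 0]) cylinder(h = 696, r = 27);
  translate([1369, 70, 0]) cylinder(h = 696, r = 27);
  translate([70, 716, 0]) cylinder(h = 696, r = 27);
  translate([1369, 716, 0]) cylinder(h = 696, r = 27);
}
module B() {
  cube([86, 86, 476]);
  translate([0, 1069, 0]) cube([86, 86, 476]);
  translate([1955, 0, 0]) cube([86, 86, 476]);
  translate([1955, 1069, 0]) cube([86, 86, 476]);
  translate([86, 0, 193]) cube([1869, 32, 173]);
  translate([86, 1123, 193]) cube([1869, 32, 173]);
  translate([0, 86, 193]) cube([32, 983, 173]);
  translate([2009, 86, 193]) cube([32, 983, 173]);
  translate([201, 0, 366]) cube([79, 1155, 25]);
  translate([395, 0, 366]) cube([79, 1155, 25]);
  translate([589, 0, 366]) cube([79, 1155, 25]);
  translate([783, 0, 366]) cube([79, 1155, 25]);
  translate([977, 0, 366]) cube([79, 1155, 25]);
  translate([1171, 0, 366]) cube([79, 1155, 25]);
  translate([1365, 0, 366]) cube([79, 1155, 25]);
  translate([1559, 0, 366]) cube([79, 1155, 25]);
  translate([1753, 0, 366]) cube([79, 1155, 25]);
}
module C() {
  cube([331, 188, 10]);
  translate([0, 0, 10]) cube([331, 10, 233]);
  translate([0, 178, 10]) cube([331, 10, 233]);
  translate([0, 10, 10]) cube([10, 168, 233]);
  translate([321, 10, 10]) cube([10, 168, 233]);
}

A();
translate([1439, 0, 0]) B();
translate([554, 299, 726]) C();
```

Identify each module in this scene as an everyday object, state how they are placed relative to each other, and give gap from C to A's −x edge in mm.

The open box's min-x is at 554; the table's min-x is 0; gap = 554 mm.

A is a table. B is a bed frame. C is an open box. The bed frame is against the table's +x side, with their −y faces flush. The open box is on top of the table, centred. The gap from the open box to the table's −x edge is 554 mm.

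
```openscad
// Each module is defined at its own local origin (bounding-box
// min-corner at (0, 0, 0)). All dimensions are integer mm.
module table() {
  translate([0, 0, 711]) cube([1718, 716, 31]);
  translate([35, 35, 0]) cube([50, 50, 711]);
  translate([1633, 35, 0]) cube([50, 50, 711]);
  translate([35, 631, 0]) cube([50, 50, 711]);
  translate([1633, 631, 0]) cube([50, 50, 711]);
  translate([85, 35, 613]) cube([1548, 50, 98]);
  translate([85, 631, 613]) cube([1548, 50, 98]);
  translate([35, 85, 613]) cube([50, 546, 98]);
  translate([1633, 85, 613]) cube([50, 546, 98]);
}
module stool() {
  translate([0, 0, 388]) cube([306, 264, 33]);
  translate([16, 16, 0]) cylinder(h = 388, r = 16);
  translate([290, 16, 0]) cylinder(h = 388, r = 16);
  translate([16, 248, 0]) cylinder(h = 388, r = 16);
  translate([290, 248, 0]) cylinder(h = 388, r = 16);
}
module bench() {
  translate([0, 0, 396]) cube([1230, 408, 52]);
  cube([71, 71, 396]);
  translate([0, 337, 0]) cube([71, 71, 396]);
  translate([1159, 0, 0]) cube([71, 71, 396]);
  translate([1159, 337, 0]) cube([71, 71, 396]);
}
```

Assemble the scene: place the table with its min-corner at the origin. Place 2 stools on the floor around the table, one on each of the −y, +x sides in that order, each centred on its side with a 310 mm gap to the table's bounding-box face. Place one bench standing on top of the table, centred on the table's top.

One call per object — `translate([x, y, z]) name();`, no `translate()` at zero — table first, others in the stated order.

table();
translate([706, -574, 0]) stool();
translate([2028, 226, 0]) stool();
translate([244, 154, 742]) bench();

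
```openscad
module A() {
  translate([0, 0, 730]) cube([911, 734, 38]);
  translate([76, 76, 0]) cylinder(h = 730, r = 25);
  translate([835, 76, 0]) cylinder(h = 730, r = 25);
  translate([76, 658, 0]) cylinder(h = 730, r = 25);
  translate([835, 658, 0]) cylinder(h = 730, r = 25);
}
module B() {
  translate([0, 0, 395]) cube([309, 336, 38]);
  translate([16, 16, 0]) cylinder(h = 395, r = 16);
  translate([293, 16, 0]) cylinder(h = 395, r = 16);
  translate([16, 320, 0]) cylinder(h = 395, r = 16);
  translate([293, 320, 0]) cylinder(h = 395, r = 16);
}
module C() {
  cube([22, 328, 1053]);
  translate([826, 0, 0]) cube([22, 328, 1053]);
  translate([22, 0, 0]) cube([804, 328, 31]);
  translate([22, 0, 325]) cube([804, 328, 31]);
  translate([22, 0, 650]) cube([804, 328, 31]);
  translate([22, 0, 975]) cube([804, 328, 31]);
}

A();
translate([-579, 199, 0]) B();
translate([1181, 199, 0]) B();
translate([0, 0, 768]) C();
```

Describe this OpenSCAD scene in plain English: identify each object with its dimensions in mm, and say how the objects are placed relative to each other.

A is a table with a 911×734 mm rectangular top, 38 mm thick, top surface at z = 768 mm, supported by four round legs of 50 mm diameter, each leg's bounding box inset 51 mm from the nearest pair of top edges, running from the floor.

B is a simple wooden stool: a rectangular seat 309 mm (x) by 336 mm (y), 38 mm thick, top face at z = 433 mm, on four round legs, each 32 mm in diameter. The legs rest on z = 0, each leg's axis is inset half a diameter from the nearest pair of seat edges (so the leg's bounding box is flush with the corner).

C is an open bookshelf. Two side panels, each 22 mm thick, 328 mm deep and 1053 mm tall, stand 848 mm apart (outside-to-outside). Between them sit 4 shelves, each 31 mm thick and 328 mm deep, spanning the full gap between the sides. The bottom shelf rests on the floor (its underside at z = 0) and the clear gap between one shelf's top and the next shelf's underside is 294 mm.

Two stools sit around the table at the −x, +x sides. The bookshelf is on top of the table.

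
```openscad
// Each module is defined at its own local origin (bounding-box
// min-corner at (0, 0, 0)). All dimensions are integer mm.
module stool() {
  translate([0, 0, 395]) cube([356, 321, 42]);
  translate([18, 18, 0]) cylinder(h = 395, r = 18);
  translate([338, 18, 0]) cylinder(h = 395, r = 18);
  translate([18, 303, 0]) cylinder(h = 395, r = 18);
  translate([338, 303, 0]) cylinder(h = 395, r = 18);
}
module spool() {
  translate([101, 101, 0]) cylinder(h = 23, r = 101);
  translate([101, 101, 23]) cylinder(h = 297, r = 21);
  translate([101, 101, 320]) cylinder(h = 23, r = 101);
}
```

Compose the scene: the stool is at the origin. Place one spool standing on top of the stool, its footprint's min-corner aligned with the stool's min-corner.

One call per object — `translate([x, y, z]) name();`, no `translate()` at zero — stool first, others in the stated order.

stool();
translate([0, 0, 437]) spool();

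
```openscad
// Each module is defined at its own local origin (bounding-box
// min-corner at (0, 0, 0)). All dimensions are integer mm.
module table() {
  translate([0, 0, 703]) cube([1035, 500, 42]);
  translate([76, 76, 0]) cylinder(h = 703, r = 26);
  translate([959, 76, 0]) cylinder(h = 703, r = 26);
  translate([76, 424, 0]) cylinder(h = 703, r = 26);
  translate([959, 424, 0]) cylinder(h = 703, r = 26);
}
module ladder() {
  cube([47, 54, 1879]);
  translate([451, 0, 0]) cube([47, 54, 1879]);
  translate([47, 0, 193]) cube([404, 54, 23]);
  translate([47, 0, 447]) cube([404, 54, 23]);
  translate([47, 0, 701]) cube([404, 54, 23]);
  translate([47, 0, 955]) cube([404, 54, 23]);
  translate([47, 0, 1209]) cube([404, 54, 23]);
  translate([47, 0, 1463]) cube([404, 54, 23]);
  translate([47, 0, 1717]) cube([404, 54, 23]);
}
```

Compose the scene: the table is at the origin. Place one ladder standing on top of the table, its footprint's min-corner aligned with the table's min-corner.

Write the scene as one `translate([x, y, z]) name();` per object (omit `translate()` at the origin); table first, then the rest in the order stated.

table();
translate([0, 0, 745]) ladder();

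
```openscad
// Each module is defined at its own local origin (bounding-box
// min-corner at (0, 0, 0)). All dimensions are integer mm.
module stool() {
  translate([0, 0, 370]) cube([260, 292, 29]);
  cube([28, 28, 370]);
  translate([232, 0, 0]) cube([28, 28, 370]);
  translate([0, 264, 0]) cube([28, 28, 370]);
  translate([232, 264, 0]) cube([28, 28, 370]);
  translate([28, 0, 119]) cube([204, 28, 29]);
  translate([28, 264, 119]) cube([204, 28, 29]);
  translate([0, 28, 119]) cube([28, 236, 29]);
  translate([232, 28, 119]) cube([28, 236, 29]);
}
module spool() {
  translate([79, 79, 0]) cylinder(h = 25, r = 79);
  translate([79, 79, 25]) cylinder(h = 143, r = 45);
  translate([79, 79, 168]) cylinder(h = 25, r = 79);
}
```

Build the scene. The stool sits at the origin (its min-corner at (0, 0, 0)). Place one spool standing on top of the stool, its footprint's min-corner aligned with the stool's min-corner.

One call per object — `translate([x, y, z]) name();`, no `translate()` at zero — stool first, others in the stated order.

stool();
translate([0, 0, 399]) spool();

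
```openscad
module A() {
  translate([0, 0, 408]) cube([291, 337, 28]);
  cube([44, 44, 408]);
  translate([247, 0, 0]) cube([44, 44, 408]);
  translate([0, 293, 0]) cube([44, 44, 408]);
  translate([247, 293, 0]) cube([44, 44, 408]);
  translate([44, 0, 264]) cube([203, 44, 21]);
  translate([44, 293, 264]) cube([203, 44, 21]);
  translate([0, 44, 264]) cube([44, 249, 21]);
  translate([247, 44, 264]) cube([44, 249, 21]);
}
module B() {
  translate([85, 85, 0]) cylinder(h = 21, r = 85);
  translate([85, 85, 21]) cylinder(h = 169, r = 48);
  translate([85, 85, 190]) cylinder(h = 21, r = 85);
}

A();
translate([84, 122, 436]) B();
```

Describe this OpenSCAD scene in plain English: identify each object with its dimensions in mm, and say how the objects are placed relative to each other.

A is a four-legged stool. The seat is a 291×337×28 mm slab whose top surface is at z = 436 mm; four square legs, each 44×44 mm in cross-section, run from the floor (z = 0) to the underside of the seat, each flush with a corner of the seat. Four stretchers, 44 mm wide and 21 mm tall, connect adjacent legs with their undersides at z = 264 mm, each running between the inner faces of the legs it joins and aligned with the legs' outer faces on the other axis.

B is a spool: two coaxial disc flanges of radius 85 mm and thickness 21 mm, joined by a core cylinder of radius 48 mm and height 169 mm. The lower flange rests on z = 0 and the three cylinders share a vertical axis.

The spool is on top of the stool.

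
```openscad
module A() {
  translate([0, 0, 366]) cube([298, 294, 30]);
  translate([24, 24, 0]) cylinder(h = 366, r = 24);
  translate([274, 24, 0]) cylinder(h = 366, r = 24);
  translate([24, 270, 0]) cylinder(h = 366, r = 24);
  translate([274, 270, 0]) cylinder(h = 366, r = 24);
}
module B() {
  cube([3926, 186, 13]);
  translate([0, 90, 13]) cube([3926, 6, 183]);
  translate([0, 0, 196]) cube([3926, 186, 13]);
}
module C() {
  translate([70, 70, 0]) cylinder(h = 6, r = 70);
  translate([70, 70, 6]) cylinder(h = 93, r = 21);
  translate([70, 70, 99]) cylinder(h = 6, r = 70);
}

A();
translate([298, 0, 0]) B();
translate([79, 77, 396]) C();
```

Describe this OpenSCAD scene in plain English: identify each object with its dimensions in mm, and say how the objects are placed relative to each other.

A is a four-legged stool. The seat is 298×294 mm, 30 mm thick, top at z = 396 mm. It stands on four round legs, each 48 mm in diameter, from z = 0 to the seat underside, each leg's axis is inset half a diameter from the nearest pair of seat edges (so the leg's bounding box is flush with the corner).

B is an I-beam lying along x, 3926 mm long. Overall section height 209 mm. Two flanges 186 mm wide (y) and 13 mm thick, one on the floor and one at the top; a web 6 mm thick runs between them, centred on the flange width.

C is a spool: two coaxial disc flanges of radius 70 mm and thickness 6 mm, joined by a core cylinder of radius 21 mm and height 93 mm. The lower flange rests on z = 0 and the three cylinders share a vertical axis.

The I-beam is against the stool's +x side, with their −y faces flush. The spool is on top of the stool, centred.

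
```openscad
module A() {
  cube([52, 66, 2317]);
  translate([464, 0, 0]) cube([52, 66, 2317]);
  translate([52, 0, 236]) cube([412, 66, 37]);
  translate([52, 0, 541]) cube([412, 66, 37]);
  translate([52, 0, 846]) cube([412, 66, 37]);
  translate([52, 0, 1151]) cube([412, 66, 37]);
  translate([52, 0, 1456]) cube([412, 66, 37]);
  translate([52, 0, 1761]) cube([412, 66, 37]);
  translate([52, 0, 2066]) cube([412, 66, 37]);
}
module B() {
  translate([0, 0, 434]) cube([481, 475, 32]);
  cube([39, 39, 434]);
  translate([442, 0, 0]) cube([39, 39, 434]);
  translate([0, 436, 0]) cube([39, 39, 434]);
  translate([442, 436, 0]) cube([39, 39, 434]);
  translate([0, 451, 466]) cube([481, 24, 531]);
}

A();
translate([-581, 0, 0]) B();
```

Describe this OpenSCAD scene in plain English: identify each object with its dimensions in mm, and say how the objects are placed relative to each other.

A is a wooden ladder with two side rails of 52×66 mm section and 2317 mm height, set 516 mm apart overall. Between them run 7 rectangular rungs (66 mm deep, 37 mm thick), front faces flush with the rails' −y face. The bottom of the first rung is 236 mm above the floor and each subsequent rung is 305 mm higher than the one below.

B is a chair. The seat is a 481×475×32 mm slab with its top at z = 466 mm, on four 39×39 mm corner legs (flush with the seat edges, standing on z = 0). A flat backrest 24 mm thick, 531 mm tall, spans the full seat width and rises from the seat top along its +y edge, rear face flush with the rear of the seat.

The chair is on the floor beside the ladder on its −x side.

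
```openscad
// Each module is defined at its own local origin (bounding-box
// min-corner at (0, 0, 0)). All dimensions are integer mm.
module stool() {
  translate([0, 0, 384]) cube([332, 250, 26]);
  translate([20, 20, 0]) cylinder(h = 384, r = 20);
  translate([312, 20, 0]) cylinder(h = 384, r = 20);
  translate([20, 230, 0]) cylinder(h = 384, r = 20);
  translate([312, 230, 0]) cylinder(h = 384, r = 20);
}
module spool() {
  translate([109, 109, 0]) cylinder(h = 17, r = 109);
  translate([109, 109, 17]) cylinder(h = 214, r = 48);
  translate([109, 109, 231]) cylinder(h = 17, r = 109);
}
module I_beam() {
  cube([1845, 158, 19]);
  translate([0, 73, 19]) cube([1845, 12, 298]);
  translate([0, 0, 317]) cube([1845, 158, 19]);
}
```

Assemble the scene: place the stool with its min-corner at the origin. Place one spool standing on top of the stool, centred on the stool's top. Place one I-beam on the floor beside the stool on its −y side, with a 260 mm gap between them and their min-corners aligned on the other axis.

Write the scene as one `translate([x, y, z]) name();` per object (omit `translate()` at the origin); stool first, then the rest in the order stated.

stool();
translate([57, 16, 410]) spool();
translate([0, -418, 0]) I_beam();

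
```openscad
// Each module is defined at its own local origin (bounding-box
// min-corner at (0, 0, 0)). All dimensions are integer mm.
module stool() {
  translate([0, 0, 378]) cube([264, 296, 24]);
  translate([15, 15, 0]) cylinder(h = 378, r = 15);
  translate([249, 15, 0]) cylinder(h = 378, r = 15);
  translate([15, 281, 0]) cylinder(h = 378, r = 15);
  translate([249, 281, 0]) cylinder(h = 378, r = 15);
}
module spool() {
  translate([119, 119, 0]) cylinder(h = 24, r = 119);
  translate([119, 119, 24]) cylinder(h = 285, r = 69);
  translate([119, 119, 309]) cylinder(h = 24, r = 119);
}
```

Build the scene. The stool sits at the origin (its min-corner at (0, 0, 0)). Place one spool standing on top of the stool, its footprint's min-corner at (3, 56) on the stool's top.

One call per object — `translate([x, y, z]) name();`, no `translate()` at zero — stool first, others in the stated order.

stool();
translate([3, 56, 402]) spool();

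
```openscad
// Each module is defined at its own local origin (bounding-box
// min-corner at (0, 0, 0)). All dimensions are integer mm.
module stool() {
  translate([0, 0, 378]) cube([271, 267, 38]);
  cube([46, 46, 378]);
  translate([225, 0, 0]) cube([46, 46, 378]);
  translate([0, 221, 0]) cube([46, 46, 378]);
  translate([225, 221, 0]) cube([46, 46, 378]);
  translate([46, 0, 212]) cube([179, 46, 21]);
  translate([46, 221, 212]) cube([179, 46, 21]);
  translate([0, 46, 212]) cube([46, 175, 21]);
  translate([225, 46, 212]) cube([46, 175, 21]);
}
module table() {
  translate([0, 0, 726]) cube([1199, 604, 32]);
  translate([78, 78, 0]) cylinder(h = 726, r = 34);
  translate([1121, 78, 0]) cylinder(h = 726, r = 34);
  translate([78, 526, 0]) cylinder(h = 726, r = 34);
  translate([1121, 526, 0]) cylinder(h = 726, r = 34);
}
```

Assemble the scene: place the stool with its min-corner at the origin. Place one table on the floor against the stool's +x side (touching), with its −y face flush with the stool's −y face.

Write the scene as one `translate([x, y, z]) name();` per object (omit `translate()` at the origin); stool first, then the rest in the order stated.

stool();
translate([271, 0, 0]) table();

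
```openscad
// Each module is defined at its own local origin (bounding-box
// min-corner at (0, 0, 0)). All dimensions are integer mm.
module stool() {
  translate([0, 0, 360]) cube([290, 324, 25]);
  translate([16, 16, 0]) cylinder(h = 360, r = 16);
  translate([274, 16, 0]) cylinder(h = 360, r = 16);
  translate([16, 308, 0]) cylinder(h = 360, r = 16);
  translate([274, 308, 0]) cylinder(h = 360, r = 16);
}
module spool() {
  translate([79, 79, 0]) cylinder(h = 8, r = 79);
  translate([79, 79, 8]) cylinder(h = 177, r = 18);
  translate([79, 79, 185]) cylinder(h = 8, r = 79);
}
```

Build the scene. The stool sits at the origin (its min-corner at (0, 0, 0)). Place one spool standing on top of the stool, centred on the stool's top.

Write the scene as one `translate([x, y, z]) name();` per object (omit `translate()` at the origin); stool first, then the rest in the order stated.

stool();
translate([66, 83, 385]) spool();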